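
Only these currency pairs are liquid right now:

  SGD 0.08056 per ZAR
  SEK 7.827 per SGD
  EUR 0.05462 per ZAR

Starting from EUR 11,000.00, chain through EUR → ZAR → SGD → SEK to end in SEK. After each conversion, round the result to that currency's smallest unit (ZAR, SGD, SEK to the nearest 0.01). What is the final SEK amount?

EUR 11,000.00 ÷ 0.05462 = ZAR 201,391.43
ZAR 201,391.43 × 0.08056 = SGD 16,224.09
SGD 16,224.09 × 7.827 = SEK 126,985.95

SEK 126,985.95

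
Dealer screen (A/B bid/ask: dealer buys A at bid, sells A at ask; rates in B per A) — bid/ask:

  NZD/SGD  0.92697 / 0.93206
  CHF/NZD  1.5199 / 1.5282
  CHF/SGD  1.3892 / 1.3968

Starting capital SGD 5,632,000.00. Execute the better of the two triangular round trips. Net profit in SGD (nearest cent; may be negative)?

Net profit: SGD 48,794.95

Best loop SGD → CHF → NZD → SGD:
SGD 5,632,000.00 ÷ 1.3968 (buy CHF at ask) = CHF 4,032,073.31
CHF 4,032,073.31 × 1.5199 (sell CHF at bid) = NZD 6,128,348.22
NZD 6,128,348.22 × 0.92697 (sell NZD at bid) = SGD 5,680,794.95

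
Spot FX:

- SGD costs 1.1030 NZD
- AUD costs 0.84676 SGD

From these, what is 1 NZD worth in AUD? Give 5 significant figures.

NZD/AUD = 1.0707

1 NZD ÷ 1.1030 = 0.906618 SGD
0.906618 SGD ÷ 0.84676 = 1.07069 AUD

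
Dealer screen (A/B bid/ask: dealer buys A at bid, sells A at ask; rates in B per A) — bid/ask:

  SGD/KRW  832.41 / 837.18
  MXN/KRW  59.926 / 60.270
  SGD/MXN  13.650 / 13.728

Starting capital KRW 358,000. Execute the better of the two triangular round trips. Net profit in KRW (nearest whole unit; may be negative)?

Net profit: KRW 2,174

Best loop KRW → MXN → SGD → KRW:
KRW 358,000 ÷ 60.270 (buy MXN at ask) = MXN 5,939.94
MXN 5,939.94 ÷ 13.728 (buy SGD at ask) = SGD 432.69
SGD 432.69 × 832.41 (sell SGD at bid) = KRW 360,174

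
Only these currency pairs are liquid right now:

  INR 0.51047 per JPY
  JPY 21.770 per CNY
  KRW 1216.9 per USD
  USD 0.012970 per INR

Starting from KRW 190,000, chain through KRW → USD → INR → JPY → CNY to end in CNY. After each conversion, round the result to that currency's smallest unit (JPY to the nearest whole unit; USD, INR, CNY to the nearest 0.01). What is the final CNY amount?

CNY 1,083.23

KRW 190,000 ÷ 1216.9 = USD 156.13
USD 156.13 ÷ 0.012970 = INR 12,037.78
INR 12,037.78 ÷ 0.51047 = JPY 23,582
JPY 23,582 ÷ 21.770 = CNY 1,083.23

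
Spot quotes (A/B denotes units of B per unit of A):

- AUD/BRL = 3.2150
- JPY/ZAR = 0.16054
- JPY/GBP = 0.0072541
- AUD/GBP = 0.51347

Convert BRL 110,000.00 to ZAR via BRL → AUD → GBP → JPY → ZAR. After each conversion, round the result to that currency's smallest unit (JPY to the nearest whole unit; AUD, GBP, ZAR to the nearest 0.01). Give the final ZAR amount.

BRL 110,000.00 ÷ 3.2150 = AUD 34,214.62
AUD 34,214.62 × 0.51347 = GBP 17,568.18
GBP 17,568.18 ÷ 0.0072541 = JPY 2,421,828
JPY 2,421,828 × 0.16054 = ZAR 388,800.27

ZAR 388,800.27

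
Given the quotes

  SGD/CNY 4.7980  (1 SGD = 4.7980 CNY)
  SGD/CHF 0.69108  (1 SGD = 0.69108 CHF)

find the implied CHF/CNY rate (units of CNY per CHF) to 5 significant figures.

1 CHF ÷ 0.69108 = 1.44701 SGD
1.44701 SGD × 4.7980 = 6.94276 CNY

CHF/CNY = 6.9428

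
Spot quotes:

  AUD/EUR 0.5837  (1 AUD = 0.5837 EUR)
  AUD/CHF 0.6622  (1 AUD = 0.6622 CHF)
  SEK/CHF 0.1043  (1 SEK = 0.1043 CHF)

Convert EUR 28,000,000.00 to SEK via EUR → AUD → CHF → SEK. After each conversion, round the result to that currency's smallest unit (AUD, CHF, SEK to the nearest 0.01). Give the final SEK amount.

SEK 304,560,239.98

EUR 28,000,000.00 ÷ 0.5837 = AUD 47,969,847.52
AUD 47,969,847.52 × 0.6622 = CHF 31,765,633.03
CHF 31,765,633.03 ÷ 0.1043 = SEK 304,560,239.98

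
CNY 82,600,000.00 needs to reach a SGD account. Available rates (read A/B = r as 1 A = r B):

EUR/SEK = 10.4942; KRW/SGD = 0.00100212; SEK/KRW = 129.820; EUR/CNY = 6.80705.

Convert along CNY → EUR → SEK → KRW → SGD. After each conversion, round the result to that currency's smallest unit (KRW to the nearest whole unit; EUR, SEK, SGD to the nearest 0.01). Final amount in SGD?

SGD 16,566,538.64

CNY 82,600,000.00 ÷ 6.80705 = EUR 12,134,478.22
EUR 12,134,478.22 × 10.4942 = SEK 127,341,641.34
SEK 127,341,641.34 × 129.820 = KRW 16,531,491,879
KRW 16,531,491,879 × 0.00100212 = SGD 16,566,538.64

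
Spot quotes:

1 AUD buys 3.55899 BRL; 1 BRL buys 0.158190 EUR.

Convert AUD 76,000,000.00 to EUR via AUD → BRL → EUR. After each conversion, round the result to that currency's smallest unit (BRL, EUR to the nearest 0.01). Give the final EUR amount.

AUD 76,000,000.00 × 3.55899 = BRL 270,483,240.00
BRL 270,483,240.00 × 0.158190 = EUR 42,787,743.74

EUR 42,787,743.74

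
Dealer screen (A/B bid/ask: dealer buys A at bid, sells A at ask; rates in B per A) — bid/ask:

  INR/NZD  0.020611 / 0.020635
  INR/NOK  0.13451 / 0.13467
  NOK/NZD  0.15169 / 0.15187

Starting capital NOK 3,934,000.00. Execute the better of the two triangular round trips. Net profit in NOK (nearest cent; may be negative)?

Net profit: NOK 30,519.57

Best loop NOK → INR → NZD → NOK:
NOK 3,934,000.00 ÷ 0.13467 (buy INR at ask) = INR 29,212,148.21
INR 29,212,148.21 × 0.020611 (sell INR at bid) = NZD 602,091.59
NZD 602,091.59 ÷ 0.15187 (buy NOK at ask) = NOK 3,964,519.57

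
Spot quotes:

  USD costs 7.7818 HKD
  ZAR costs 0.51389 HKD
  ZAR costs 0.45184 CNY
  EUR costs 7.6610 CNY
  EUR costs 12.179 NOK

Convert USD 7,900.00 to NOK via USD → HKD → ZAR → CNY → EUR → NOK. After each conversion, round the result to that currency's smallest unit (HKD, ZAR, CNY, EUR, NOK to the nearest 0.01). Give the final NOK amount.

USD 7,900.00 × 7.7818 = HKD 61,476.22
HKD 61,476.22 ÷ 0.51389 = ZAR 119,629.14
ZAR 119,629.14 × 0.45184 = CNY 54,053.23
CNY 54,053.23 ÷ 7.6610 = EUR 7,055.64
EUR 7,055.64 × 12.179 = NOK 85,930.64

NOK 85,930.64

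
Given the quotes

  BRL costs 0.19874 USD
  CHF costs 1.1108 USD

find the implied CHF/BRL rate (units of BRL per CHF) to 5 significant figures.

CHF/BRL = 5.5892

1 CHF × 1.1108 = 1.1108 USD
1.1108 USD ÷ 0.19874 = 5.58921 BRL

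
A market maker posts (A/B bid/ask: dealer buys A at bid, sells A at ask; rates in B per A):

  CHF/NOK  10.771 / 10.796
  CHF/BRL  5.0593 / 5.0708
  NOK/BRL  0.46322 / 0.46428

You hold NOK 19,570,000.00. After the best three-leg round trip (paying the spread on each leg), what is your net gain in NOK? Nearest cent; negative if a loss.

Best loop NOK → CHF → BRL → NOK:
NOK 19,570,000.00 ÷ 10.796 (buy CHF at ask) = CHF 1,812,708.41
CHF 1,812,708.41 × 5.0593 (sell CHF at bid) = BRL 9,171,035.66
BRL 9,171,035.66 ÷ 0.46428 (buy NOK at ask) = NOK 19,753,243.00

Net profit: NOK 183,243.00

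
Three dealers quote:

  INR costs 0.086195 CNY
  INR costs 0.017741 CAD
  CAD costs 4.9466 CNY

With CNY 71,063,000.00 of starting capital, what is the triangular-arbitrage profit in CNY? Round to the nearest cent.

Profit: CNY 1,288,302.32

Profitable loop is CNY → INR → CAD → CNY:
CNY 71,063,000.00 ÷ 0.086195 = INR 824,444,573.35
INR 824,444,573.35 × 0.017741 = CAD 14,626,471.18
CAD 14,626,471.18 × 4.9466 = CNY 72,351,302.32
Profit = CNY 72,351,302.32 − CNY 71,063,000.00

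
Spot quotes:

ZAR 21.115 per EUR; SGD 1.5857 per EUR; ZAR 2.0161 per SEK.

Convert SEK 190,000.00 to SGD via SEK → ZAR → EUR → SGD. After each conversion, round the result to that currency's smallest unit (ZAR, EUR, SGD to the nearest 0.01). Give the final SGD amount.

SGD 28,767.07

SEK 190,000.00 × 2.0161 = ZAR 383,059.00
ZAR 383,059.00 ÷ 21.115 = EUR 18,141.56
EUR 18,141.56 × 1.5857 = SGD 28,767.07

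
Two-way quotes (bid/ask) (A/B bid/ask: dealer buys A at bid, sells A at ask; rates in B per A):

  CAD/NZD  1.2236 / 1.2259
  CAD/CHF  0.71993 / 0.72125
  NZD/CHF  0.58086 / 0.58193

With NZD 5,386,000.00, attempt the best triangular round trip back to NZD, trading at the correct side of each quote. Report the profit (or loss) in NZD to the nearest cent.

Best loop NZD → CAD → CHF → NZD:
NZD 5,386,000.00 ÷ 1.2259 (buy CAD at ask) = CAD 4,393,506.81
CAD 4,393,506.81 × 0.71993 (sell CAD at bid) = CHF 3,163,017.36
CHF 3,163,017.36 ÷ 0.58193 (buy NZD at ask) = NZD 5,435,391.47

Net profit: NZD 49,391.47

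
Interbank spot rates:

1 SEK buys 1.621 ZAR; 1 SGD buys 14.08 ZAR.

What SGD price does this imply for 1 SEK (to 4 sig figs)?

1 SEK × 1.621 = 1.621 ZAR
1.621 ZAR ÷ 14.08 = 0.115128 SGD

SEK/SGD = 0.1151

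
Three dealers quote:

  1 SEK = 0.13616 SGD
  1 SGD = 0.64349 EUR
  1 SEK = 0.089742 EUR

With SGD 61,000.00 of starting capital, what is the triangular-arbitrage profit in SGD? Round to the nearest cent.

Profit: SGD 1,479.02

Profitable loop is SGD → SEK → EUR → SGD:
SGD 61,000.00 ÷ 0.13616 = SEK 448,002.35
SEK 448,002.35 × 0.089742 = EUR 40,204.63
EUR 40,204.63 ÷ 0.64349 = SGD 62,479.02
Profit = SGD 62,479.02 − SGD 61,000.00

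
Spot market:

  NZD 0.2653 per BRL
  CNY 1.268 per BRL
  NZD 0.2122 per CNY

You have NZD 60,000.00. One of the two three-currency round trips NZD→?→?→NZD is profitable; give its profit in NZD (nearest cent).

Profit: NZD 852.53

Profitable loop is NZD → BRL → CNY → NZD:
NZD 60,000.00 ÷ 0.2653 = BRL 226,159.07
BRL 226,159.07 × 1.268 = CNY 286,769.69
CNY 286,769.69 × 0.2122 = NZD 60,852.53
Profit = NZD 60,852.53 − NZD 60,000.00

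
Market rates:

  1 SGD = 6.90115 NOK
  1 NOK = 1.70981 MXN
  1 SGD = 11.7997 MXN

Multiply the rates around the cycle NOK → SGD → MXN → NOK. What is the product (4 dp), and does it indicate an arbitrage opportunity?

1.0000 (no arbitrage)

Around NOK → SGD → MXN → NOK: 1 ÷ 6.90115 × 11.7997 ÷ 1.70981 = 1.000004
Product ≈ 1 (deviation 0.000%, within rounding noise).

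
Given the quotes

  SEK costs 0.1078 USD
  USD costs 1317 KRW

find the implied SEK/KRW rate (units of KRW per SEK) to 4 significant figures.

1 SEK × 0.1078 = 0.1078 USD
0.1078 USD × 1317 = 141.973 KRW

SEK/KRW = 142.0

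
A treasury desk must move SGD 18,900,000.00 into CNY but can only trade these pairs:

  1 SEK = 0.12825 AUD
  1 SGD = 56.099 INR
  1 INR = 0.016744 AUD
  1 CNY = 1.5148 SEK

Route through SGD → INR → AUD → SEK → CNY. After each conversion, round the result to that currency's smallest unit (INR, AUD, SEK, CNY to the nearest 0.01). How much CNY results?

CNY 91,382,591.31

SGD 18,900,000.00 × 56.099 = INR 1,060,271,100.00
INR 1,060,271,100.00 × 0.016744 = AUD 17,753,179.30
AUD 17,753,179.30 ÷ 0.12825 = SEK 138,426,349.32
SEK 138,426,349.32 ÷ 1.5148 = CNY 91,382,591.31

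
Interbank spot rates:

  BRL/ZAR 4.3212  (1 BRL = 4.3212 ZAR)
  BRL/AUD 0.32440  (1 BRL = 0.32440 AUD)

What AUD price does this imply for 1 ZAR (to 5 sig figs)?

1 ZAR ÷ 4.3212 = 0.231417 BRL
0.231417 BRL × 0.32440 = 0.0750717 AUD

ZAR/AUD = 0.075072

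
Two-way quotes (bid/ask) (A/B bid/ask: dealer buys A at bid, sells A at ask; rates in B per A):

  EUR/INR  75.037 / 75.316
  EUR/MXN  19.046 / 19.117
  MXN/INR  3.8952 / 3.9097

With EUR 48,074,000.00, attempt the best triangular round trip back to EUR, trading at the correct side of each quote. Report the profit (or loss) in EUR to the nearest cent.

Best loop EUR → INR → MXN → EUR:
EUR 48,074,000.00 × 75.037 (sell EUR at bid) = INR 3,607,328,738.00
INR 3,607,328,738.00 ÷ 3.9097 (buy MXN at ask) = MXN 922,661,262.50
MXN 922,661,262.50 ÷ 19.117 (buy EUR at ask) = EUR 48,263,914.97

Net profit: EUR 189,914.97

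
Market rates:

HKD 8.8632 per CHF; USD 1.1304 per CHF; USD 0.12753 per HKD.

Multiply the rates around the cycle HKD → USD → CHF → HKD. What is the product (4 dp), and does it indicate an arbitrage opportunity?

0.9999 (no arbitrage)

Around HKD → USD → CHF → HKD: 1 × 0.12753 ÷ 1.1304 × 8.8632 = 0.999933
Product ≈ 1 (deviation 0.007%, within rounding noise).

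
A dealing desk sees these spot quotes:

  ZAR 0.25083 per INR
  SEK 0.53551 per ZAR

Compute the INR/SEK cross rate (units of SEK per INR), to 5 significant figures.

1 INR × 0.25083 = 0.25083 ZAR
0.25083 ZAR × 0.53551 = 0.134322 SEK

INR/SEK = 0.13432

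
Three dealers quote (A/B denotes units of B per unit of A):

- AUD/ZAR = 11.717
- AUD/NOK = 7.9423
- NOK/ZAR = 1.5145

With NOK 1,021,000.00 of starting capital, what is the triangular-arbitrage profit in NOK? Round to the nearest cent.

Profit: NOK 27,153.47

Profitable loop is NOK → ZAR → AUD → NOK:
NOK 1,021,000.00 × 1.5145 = ZAR 1,546,304.50
ZAR 1,546,304.50 ÷ 11.717 = AUD 131,971.03
AUD 131,971.03 × 7.9423 = NOK 1,048,153.47
Profit = NOK 1,048,153.47 − NOK 1,021,000.00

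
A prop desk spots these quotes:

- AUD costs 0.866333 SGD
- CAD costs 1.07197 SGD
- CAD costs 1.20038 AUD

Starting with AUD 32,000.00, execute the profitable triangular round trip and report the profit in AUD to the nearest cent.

Profitable loop is AUD → CAD → SGD → AUD:
AUD 32,000.00 ÷ 1.20038 = CAD 26,658.22
CAD 26,658.22 × 1.07197 = SGD 28,576.82
SGD 28,576.82 ÷ 0.866333 = AUD 32,985.95
Profit = AUD 32,985.95 − AUD 32,000.00

Profit: AUD 985.95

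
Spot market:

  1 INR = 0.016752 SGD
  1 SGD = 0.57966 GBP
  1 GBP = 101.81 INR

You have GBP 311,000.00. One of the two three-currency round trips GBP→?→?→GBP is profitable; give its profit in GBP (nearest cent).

Profit: GBP 3,579.16

Profitable loop is GBP → SGD → INR → GBP:
GBP 311,000.00 ÷ 0.57966 = SGD 536,521.41
SGD 536,521.41 ÷ 0.016752 = INR 32,027,304.75
INR 32,027,304.75 ÷ 101.81 = GBP 314,579.16
Profit = GBP 314,579.16 − GBP 311,000.00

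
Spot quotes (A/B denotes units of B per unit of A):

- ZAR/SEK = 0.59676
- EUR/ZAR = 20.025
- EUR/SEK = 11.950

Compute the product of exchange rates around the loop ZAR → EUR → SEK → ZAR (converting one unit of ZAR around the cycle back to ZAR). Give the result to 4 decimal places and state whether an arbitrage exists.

Around ZAR → EUR → SEK → ZAR: 1 ÷ 20.025 × 11.950 ÷ 0.59676 = 0.999990
Product ≈ 1 (deviation 0.001%, within rounding noise).

1.0000 (no arbitrage)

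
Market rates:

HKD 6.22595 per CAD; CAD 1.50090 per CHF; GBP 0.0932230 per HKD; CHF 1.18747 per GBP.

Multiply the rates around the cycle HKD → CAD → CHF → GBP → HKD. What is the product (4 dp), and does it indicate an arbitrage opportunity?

0.9667 (arbitrage exists)

Around HKD → CAD → CHF → GBP → HKD: 1 ÷ 6.22595 ÷ 1.50090 ÷ 1.18747 ÷ 0.0932230 = 0.966712
Product < 1; profitable direction is HKD → GBP → CHF → CAD → HKD.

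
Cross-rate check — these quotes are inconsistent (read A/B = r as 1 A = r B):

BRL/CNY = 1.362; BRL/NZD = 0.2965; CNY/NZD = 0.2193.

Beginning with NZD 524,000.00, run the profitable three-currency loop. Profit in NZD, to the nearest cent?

Profit: NZD 3,864.35

Profitable loop is NZD → BRL → CNY → NZD:
NZD 524,000.00 ÷ 0.2965 = BRL 1,767,284.99
BRL 1,767,284.99 × 1.362 = CNY 2,407,042.16
CNY 2,407,042.16 × 0.2193 = NZD 527,864.35
Profit = NZD 527,864.35 − NZD 524,000.00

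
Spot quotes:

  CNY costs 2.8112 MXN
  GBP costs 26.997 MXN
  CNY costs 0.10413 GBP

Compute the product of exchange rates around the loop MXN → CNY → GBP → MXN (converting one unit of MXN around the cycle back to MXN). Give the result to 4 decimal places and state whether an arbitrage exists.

1.0000 (no arbitrage)

Around MXN → CNY → GBP → MXN: 1 ÷ 2.8112 × 0.10413 × 26.997 = 0.999999
Product ≈ 1 (deviation 0.000%, within rounding noise).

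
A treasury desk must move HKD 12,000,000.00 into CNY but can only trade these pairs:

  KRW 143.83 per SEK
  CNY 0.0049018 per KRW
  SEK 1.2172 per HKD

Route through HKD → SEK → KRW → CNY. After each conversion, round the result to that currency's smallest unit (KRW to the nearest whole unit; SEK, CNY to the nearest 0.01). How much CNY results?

HKD 12,000,000.00 × 1.2172 = SEK 14,606,400.00
SEK 14,606,400.00 × 143.83 = KRW 2,100,838,512
KRW 2,100,838,512 × 0.0049018 = CNY 10,297,890.22

CNY 10,297,890.22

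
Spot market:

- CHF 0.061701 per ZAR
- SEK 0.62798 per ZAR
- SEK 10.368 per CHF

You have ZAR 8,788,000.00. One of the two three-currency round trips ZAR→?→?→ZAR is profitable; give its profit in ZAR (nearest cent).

Profit: ZAR 164,234.03

Profitable loop is ZAR → CHF → SEK → ZAR:
ZAR 8,788,000.00 × 0.061701 = CHF 542,228.39
CHF 542,228.39 × 10.368 = SEK 5,621,823.93
SEK 5,621,823.93 ÷ 0.62798 = ZAR 8,952,234.03
Profit = ZAR 8,952,234.03 − ZAR 8,788,000.00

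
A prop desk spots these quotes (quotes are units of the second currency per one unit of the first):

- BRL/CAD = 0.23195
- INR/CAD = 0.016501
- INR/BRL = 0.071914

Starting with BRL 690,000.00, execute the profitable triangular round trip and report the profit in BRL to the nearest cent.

Profitable loop is BRL → CAD → INR → BRL:
BRL 690,000.00 × 0.23195 = CAD 160,045.50
CAD 160,045.50 ÷ 0.016501 = INR 9,699,139.45
INR 9,699,139.45 × 0.071914 = BRL 697,503.91
Profit = BRL 697,503.91 − BRL 690,000.00

Profit: BRL 7,503.91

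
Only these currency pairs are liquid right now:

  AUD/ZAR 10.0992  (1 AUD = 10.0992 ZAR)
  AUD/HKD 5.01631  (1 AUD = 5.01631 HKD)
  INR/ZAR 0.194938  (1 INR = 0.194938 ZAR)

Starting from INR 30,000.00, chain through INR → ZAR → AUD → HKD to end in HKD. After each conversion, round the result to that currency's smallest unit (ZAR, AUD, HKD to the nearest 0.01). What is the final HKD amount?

INR 30,000.00 × 0.194938 = ZAR 5,848.14
ZAR 5,848.14 ÷ 10.0992 = AUD 579.07
AUD 579.07 × 5.01631 = HKD 2,904.79

HKD 2,904.79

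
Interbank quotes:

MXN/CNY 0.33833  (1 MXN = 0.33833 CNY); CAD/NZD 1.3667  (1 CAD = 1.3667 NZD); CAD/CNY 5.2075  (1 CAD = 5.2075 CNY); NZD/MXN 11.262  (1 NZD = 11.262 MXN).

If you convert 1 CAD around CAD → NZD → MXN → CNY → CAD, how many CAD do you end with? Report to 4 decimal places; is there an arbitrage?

Around CAD → NZD → MXN → CNY → CAD: 1 × 1.3667 × 11.262 × 0.33833 ÷ 5.2075 = 1.000000
Product ≈ 1 (deviation 0.000%, within rounding noise).

1.0000 (no arbitrage)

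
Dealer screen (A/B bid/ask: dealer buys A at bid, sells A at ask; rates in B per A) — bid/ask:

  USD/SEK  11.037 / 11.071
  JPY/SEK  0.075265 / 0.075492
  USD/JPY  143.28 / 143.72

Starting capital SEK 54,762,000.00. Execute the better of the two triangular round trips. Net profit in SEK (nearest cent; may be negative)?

Net profit: SEK 945,312.05

Best loop SEK → JPY → USD → SEK:
SEK 54,762,000.00 ÷ 0.075492 (buy JPY at ask) = JPY 725,401,367
JPY 725,401,367 ÷ 143.72 (buy USD at ask) = USD 5,047,323.73
USD 5,047,323.73 × 11.037 (sell USD at bid) = SEK 55,707,312.05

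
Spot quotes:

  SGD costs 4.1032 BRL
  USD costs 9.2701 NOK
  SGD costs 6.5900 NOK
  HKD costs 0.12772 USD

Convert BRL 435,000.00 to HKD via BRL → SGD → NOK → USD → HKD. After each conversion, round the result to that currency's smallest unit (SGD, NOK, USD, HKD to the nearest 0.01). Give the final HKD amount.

BRL 435,000.00 ÷ 4.1032 = SGD 106,014.82
SGD 106,014.82 × 6.5900 = NOK 698,637.66
NOK 698,637.66 ÷ 9.2701 = USD 75,364.63
USD 75,364.63 ÷ 0.12772 = HKD 590,076.97

HKD 590,076.97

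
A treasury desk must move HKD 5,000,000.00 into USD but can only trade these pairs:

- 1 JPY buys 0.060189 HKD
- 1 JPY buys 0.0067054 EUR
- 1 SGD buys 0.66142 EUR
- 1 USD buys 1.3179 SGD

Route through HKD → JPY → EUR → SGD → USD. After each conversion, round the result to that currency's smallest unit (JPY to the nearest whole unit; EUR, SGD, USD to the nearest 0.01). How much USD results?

HKD 5,000,000.00 ÷ 0.060189 = JPY 83,071,658
JPY 83,071,658 × 0.0067054 = EUR 557,028.70
EUR 557,028.70 ÷ 0.66142 = SGD 842,170.94
SGD 842,170.94 ÷ 1.3179 = USD 639,024.92

USD 639,024.92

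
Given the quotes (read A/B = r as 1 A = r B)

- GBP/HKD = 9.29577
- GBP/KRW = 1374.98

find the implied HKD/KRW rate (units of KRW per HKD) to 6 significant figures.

1 HKD ÷ 9.29577 = 0.107576 GBP
0.107576 GBP × 1374.98 = 147.915 KRW

HKD/KRW = 147.915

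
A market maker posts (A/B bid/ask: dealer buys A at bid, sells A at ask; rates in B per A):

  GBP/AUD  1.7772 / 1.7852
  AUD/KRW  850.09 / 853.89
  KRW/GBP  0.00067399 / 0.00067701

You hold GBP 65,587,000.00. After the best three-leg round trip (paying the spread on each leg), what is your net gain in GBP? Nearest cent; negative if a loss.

Best loop GBP → AUD → KRW → GBP:
GBP 65,587,000.00 × 1.7772 (sell GBP at bid) = AUD 116,561,216.40
AUD 116,561,216.40 × 850.09 (sell AUD at bid) = KRW 99,087,524,449
KRW 99,087,524,449 × 0.00067399 (sell KRW at bid) = GBP 66,784,000.60

Net profit: GBP 1,197,000.60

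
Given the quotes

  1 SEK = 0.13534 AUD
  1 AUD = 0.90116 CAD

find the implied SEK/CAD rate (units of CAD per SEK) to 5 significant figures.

1 SEK × 0.13534 = 0.13534 AUD
0.13534 AUD × 0.90116 = 0.121963 CAD

SEK/CAD = 0.12196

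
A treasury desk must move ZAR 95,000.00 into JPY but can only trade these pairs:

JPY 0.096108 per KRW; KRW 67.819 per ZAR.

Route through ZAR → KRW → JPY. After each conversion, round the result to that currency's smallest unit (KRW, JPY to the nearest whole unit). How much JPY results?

JPY 619,205

ZAR 95,000.00 × 67.819 = KRW 6,442,805
KRW 6,442,805 × 0.096108 = JPY 619,205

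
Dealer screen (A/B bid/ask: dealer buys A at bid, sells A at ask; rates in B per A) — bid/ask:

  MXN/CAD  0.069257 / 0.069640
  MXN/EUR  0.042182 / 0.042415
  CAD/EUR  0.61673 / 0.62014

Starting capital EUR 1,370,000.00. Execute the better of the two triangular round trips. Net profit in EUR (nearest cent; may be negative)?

Best loop EUR → MXN → CAD → EUR:
EUR 1,370,000.00 ÷ 0.042415 (buy MXN at ask) = MXN 32,299,893.91
MXN 32,299,893.91 × 0.069257 (sell MXN at bid) = CAD 2,236,993.75
CAD 2,236,993.75 × 0.61673 (sell CAD at bid) = EUR 1,379,621.16

Net profit: EUR 9,621.16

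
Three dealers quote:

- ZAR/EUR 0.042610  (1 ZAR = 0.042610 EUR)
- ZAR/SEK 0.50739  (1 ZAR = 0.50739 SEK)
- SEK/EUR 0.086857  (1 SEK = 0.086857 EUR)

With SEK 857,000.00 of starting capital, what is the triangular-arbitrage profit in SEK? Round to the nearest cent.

Profit: SEK 29,371.98

Profitable loop is SEK → EUR → ZAR → SEK:
SEK 857,000.00 × 0.086857 = EUR 74,436.45
EUR 74,436.45 ÷ 0.042610 = ZAR 1,746,924.41
ZAR 1,746,924.41 × 0.50739 = SEK 886,371.98
Profit = SEK 886,371.98 − SEK 857,000.00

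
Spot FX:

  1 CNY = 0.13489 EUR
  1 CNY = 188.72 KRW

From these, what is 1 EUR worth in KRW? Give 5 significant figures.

1 EUR ÷ 0.13489 = 7.41345 CNY
7.41345 CNY × 188.72 = 1399.07 KRW

EUR/KRW = 1399.1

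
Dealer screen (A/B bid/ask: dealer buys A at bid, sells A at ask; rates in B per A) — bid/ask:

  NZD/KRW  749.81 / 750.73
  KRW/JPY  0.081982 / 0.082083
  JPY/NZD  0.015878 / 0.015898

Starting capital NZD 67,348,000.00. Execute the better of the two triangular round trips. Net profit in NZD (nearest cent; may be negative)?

Net profit: NZD 1,397,649.37

Best loop NZD → JPY → KRW → NZD:
NZD 67,348,000.00 ÷ 0.015898 (buy JPY at ask) = JPY 4,236,256,133
JPY 4,236,256,133 ÷ 0.082083 (buy KRW at ask) = KRW 51,609,421,352
KRW 51,609,421,352 ÷ 750.73 (buy NZD at ask) = NZD 68,745,649.37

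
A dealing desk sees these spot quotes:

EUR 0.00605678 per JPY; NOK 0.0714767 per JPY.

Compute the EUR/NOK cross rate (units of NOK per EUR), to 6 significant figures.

EUR/NOK = 11.8011

1 EUR ÷ 0.00605678 = 165.104 JPY
165.104 JPY × 0.0714767 = 11.8011 NOK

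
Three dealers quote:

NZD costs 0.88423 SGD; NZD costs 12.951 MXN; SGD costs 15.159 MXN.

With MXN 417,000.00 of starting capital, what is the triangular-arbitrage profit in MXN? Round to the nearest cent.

Profitable loop is MXN → NZD → SGD → MXN:
MXN 417,000.00 ÷ 12.951 = NZD 32,198.29
NZD 32,198.29 × 0.88423 = SGD 28,470.69
SGD 28,470.69 × 15.159 = MXN 431,587.19
Profit = MXN 431,587.19 − MXN 417,000.00

Profit: MXN 14,587.19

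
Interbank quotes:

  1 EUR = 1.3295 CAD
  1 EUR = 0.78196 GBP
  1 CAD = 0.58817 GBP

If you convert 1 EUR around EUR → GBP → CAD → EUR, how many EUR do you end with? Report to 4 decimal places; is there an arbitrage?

1.0000 (no arbitrage)

Around EUR → GBP → CAD → EUR: 1 × 0.78196 ÷ 0.58817 ÷ 1.3295 = 0.999985
Product ≈ 1 (deviation 0.002%, within rounding noise).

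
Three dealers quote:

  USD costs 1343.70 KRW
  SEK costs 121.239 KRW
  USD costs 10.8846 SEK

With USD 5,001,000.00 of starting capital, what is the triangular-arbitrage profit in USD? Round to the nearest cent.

Profitable loop is USD → KRW → SEK → USD:
USD 5,001,000.00 × 1343.70 = KRW 6,719,843,700
KRW 6,719,843,700 ÷ 121.239 = SEK 55,426,419.72
SEK 55,426,419.72 ÷ 10.8846 = USD 5,092,187.10
Profit = USD 5,092,187.10 − USD 5,001,000.00

Profit: USD 91,187.10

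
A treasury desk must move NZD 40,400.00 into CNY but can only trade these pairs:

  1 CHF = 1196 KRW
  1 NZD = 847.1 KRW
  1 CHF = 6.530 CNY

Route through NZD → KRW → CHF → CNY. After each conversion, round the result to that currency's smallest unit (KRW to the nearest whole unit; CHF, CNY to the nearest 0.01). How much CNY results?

NZD 40,400.00 × 847.1 = KRW 34,222,840
KRW 34,222,840 ÷ 1196 = CHF 28,614.41
CHF 28,614.41 × 6.530 = CNY 186,852.10

CNY 186,852.10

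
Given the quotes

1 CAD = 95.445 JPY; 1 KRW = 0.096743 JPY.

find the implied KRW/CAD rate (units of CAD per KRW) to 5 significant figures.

KRW/CAD = 0.0010136

1 KRW × 0.096743 = 0.096743 JPY
0.096743 JPY ÷ 95.445 = 0.0010136 CAD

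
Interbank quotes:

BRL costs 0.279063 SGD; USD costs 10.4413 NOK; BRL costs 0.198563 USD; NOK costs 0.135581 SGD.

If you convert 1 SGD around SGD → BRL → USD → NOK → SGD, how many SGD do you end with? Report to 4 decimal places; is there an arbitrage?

1.0073 (arbitrage exists)

Around SGD → BRL → USD → NOK → SGD: 1 ÷ 0.279063 × 0.198563 × 10.4413 × 0.135581 = 1.007278
Product > 1; profitable direction is SGD → BRL → USD → NOK → SGD.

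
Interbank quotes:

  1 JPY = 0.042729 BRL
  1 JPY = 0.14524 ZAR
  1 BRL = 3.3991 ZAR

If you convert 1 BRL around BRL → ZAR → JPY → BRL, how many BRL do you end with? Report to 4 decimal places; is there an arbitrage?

Around BRL → ZAR → JPY → BRL: 1 × 3.3991 ÷ 0.14524 × 0.042729 = 1.000001
Product ≈ 1 (deviation 0.000%, within rounding noise).

1.0000 (no arbitrage)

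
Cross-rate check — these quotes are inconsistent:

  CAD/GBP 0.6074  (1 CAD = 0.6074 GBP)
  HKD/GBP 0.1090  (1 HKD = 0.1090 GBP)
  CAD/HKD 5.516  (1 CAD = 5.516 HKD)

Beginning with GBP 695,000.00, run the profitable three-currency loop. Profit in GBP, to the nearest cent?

Profit: GBP 7,115.95

Profitable loop is GBP → HKD → CAD → GBP:
GBP 695,000.00 ÷ 0.1090 = HKD 6,376,146.79
HKD 6,376,146.79 ÷ 5.516 = CAD 1,155,936.69
CAD 1,155,936.69 × 0.6074 = GBP 702,115.95
Profit = GBP 702,115.95 − GBP 695,000.00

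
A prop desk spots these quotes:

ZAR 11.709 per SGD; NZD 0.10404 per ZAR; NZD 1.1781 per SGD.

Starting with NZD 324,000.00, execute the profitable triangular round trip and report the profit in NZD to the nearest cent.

Profitable loop is NZD → SGD → ZAR → NZD:
NZD 324,000.00 ÷ 1.1781 = SGD 275,019.10
SGD 275,019.10 × 11.709 = ZAR 3,220,198.62
ZAR 3,220,198.62 × 0.10404 = NZD 335,029.46
Profit = NZD 335,029.46 − NZD 324,000.00

Profit: NZD 11,029.46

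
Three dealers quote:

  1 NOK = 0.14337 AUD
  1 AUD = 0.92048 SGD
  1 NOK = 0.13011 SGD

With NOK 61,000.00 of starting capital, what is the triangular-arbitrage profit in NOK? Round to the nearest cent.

Profit: NOK 871.66

Profitable loop is NOK → AUD → SGD → NOK:
NOK 61,000.00 × 0.14337 = AUD 8,745.57
AUD 8,745.57 × 0.92048 = SGD 8,050.12
SGD 8,050.12 ÷ 0.13011 = NOK 61,871.66
Profit = NOK 61,871.66 − NOK 61,000.00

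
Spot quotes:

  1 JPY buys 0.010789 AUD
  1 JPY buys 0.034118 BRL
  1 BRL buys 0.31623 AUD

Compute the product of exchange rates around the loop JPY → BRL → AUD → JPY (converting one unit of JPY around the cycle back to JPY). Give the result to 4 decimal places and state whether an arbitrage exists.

Around JPY → BRL → AUD → JPY: 1 × 0.034118 × 0.31623 ÷ 0.010789 = 1.000013
Product ≈ 1 (deviation 0.001%, within rounding noise).

1.0000 (no arbitrage)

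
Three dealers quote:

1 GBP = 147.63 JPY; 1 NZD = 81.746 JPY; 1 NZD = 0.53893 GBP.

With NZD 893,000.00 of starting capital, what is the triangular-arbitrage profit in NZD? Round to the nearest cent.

Profitable loop is NZD → JPY → GBP → NZD:
NZD 893,000.00 × 81.746 = JPY 72,999,178
JPY 72,999,178 ÷ 147.63 = GBP 494,473.87
GBP 494,473.87 ÷ 0.53893 = NZD 917,510.39
Profit = NZD 917,510.39 − NZD 893,000.00

Profit: NZD 24,510.39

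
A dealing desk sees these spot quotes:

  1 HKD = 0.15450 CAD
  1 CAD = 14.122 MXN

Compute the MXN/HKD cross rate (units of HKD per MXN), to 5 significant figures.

1 MXN ÷ 14.122 = 0.0708115 CAD
0.0708115 CAD ÷ 0.15450 = 0.458327 HKD

MXN/HKD = 0.45833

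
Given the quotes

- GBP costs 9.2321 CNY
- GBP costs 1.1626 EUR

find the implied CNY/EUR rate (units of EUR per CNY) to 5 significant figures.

1 CNY ÷ 9.2321 = 0.108318 GBP
0.108318 GBP × 1.1626 = 0.12593 EUR

CNY/EUR = 0.12593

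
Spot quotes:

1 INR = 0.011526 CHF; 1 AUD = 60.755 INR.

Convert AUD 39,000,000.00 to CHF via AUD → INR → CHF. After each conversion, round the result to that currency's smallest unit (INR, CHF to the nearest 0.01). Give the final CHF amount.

AUD 39,000,000.00 × 60.755 = INR 2,369,445,000.00
INR 2,369,445,000.00 × 0.011526 = CHF 27,310,223.07

CHF 27,310,223.07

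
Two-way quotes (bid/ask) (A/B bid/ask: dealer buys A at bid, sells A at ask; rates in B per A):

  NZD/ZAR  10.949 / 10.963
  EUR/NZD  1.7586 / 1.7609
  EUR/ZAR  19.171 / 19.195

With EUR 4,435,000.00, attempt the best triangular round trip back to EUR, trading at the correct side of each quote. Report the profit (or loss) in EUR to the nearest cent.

Best loop EUR → NZD → ZAR → EUR:
EUR 4,435,000.00 × 1.7586 (sell EUR at bid) = NZD 7,799,391.00
NZD 7,799,391.00 × 10.949 (sell NZD at bid) = ZAR 85,395,532.06
ZAR 85,395,532.06 ÷ 19.195 (buy EUR at ask) = EUR 4,448,842.51

Net profit: EUR 13,842.51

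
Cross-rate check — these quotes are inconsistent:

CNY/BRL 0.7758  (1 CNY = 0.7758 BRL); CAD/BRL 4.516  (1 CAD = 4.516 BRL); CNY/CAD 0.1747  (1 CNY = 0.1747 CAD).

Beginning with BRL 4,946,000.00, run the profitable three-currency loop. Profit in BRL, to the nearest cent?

Profitable loop is BRL → CNY → CAD → BRL:
BRL 4,946,000.00 ÷ 0.7758 = CNY 6,375,354.47
CNY 6,375,354.47 × 0.1747 = CAD 1,113,774.43
CAD 1,113,774.43 × 4.516 = BRL 5,029,805.31
Profit = BRL 5,029,805.31 − BRL 4,946,000.00

Profit: BRL 83,805.31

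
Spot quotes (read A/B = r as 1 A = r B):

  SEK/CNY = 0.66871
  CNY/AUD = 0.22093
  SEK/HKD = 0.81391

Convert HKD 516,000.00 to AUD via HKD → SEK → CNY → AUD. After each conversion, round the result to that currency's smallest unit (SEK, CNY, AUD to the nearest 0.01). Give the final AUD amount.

AUD 93,662.52

HKD 516,000.00 ÷ 0.81391 = SEK 633,976.73
SEK 633,976.73 × 0.66871 = CNY 423,946.58
CNY 423,946.58 × 0.22093 = AUD 93,662.52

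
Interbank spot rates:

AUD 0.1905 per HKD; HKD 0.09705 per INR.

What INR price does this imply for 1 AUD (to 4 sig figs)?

AUD/INR = 54.09

1 AUD ÷ 0.1905 = 5.24934 HKD
5.24934 HKD ÷ 0.09705 = 54.0891 INR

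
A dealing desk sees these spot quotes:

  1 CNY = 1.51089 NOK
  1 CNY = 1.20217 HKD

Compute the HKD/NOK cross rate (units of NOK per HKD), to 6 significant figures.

1 HKD ÷ 1.20217 = 0.831829 CNY
0.831829 CNY × 1.51089 = 1.2568 NOK

HKD/NOK = 1.25680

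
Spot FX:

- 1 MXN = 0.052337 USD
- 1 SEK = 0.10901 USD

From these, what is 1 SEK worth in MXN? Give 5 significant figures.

SEK/MXN = 2.0828

1 SEK × 0.10901 = 0.10901 USD
0.10901 USD ÷ 0.052337 = 2.08285 MXN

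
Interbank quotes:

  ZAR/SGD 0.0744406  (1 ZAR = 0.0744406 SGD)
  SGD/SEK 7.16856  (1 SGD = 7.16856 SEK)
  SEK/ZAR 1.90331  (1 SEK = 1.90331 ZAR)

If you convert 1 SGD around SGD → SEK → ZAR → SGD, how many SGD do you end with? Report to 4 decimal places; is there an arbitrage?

1.0157 (arbitrage exists)

Around SGD → SEK → ZAR → SGD: 1 × 7.16856 × 1.90331 × 0.0744406 = 1.015667
Product > 1; profitable direction is SGD → SEK → ZAR → SGD.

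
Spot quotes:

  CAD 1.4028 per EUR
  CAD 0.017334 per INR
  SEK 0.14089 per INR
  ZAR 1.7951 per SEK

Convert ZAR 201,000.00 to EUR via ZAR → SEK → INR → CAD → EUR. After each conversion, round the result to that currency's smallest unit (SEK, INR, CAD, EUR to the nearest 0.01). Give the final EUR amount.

EUR 9,820.42

ZAR 201,000.00 ÷ 1.7951 = SEK 111,971.48
SEK 111,971.48 ÷ 0.14089 = INR 794,743.98
INR 794,743.98 × 0.017334 = CAD 13,776.09
CAD 13,776.09 ÷ 1.4028 = EUR 9,820.42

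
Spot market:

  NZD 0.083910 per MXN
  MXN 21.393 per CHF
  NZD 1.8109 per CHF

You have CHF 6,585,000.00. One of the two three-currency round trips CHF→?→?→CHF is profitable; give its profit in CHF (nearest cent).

Profit: CHF 58,008.92

Profitable loop is CHF → NZD → MXN → CHF:
CHF 6,585,000.00 × 1.8109 = NZD 11,924,776.50
NZD 11,924,776.50 ÷ 0.083910 = MXN 142,113,889.88
MXN 142,113,889.88 ÷ 21.393 = CHF 6,643,008.92
Profit = CHF 6,643,008.92 − CHF 6,585,000.00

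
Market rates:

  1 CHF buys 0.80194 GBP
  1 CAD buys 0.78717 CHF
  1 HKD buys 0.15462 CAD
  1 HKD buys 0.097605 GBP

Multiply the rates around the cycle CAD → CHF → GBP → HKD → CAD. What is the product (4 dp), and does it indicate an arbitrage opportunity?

1.0000 (no arbitrage)

Around CAD → CHF → GBP → HKD → CAD: 1 × 0.78717 × 0.80194 ÷ 0.097605 × 0.15462 = 1.000009
Product ≈ 1 (deviation 0.001%, within rounding noise).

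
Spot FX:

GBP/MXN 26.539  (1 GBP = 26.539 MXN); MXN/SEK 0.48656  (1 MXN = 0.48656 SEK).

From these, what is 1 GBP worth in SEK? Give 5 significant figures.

1 GBP × 26.539 = 26.539 MXN
26.539 MXN × 0.48656 = 12.9128 SEK

GBP/SEK = 12.913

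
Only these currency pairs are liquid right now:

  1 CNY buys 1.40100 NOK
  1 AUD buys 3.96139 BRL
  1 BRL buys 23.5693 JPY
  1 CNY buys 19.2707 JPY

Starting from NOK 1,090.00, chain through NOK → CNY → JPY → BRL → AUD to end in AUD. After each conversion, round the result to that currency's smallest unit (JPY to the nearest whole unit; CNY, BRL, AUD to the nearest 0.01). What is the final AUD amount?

NOK 1,090.00 ÷ 1.40100 = CNY 778.02
CNY 778.02 × 19.2707 = JPY 14,993
JPY 14,993 ÷ 23.5693 = BRL 636.12
BRL 636.12 ÷ 3.96139 = AUD 160.58

AUD 160.58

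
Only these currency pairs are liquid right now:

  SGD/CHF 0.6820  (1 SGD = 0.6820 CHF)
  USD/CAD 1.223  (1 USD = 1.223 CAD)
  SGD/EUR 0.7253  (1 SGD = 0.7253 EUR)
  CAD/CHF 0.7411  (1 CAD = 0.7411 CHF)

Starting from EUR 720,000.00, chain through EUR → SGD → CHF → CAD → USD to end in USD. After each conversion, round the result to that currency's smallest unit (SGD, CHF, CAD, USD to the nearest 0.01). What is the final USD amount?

USD 746,957.56

EUR 720,000.00 ÷ 0.7253 = SGD 992,692.68
SGD 992,692.68 × 0.6820 = CHF 677,016.41
CHF 677,016.41 ÷ 0.7411 = CAD 913,529.09
CAD 913,529.09 ÷ 1.223 = USD 746,957.56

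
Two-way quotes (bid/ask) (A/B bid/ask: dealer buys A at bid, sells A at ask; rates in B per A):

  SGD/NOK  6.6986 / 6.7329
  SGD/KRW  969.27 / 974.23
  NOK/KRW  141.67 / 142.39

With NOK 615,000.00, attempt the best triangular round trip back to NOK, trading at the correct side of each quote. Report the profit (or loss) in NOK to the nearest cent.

Best loop NOK → SGD → KRW → NOK:
NOK 615,000.00 ÷ 6.7329 (buy SGD at ask) = SGD 91,342.51
SGD 91,342.51 × 969.27 (sell SGD at bid) = KRW 88,535,557
KRW 88,535,557 ÷ 142.39 (buy NOK at ask) = NOK 621,782.12

Net profit: NOK 6,782.12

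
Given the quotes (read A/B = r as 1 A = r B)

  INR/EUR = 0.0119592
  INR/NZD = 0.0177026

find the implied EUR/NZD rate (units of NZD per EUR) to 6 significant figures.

1 EUR ÷ 0.0119592 = 83.6176 INR
83.6176 INR × 0.0177026 = 1.48025 NZD

EUR/NZD = 1.48025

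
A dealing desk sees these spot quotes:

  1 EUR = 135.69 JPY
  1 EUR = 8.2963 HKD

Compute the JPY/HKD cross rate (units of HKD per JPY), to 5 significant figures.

1 JPY ÷ 135.69 = 0.00736974 EUR
0.00736974 EUR × 8.2963 = 0.0611416 HKD

JPY/HKD = 0.061142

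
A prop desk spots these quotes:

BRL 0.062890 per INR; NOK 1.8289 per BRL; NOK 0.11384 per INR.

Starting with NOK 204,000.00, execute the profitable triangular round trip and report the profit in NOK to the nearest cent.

Profit: NOK 2,113.69

Profitable loop is NOK → INR → BRL → NOK:
NOK 204,000.00 ÷ 0.11384 = INR 1,791,988.76
INR 1,791,988.76 × 0.062890 = BRL 112,698.17
BRL 112,698.17 × 1.8289 = NOK 206,113.69
Profit = NOK 206,113.69 − NOK 204,000.00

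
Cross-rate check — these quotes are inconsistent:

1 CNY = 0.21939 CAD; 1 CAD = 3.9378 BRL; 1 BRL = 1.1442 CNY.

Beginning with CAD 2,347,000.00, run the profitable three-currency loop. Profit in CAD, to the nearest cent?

Profit: CAD 27,327.72

Profitable loop is CAD → CNY → BRL → CAD:
CAD 2,347,000.00 ÷ 0.21939 = CNY 10,697,844.02
CNY 10,697,844.02 ÷ 1.1442 = BRL 9,349,627.71
BRL 9,349,627.71 ÷ 3.9378 = CAD 2,374,327.72
Profit = CAD 2,374,327.72 − CAD 2,347,000.00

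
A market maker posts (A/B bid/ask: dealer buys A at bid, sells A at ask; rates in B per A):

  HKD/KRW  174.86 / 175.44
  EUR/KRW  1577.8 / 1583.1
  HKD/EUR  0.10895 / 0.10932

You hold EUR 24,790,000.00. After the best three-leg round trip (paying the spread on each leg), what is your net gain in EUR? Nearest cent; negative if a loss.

Net profit: EUR 257,191.08

Best loop EUR → HKD → KRW → EUR:
EUR 24,790,000.00 ÷ 0.10932 (buy HKD at ask) = HKD 226,765,459.20
HKD 226,765,459.20 × 174.86 (sell HKD at bid) = KRW 39,652,208,196
KRW 39,652,208,196 ÷ 1583.1 (buy EUR at ask) = EUR 25,047,191.08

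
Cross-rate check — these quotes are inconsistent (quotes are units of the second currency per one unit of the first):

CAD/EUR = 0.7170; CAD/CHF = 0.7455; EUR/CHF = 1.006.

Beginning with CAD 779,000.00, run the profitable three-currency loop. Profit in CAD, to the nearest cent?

Profitable loop is CAD → CHF → EUR → CAD:
CAD 779,000.00 × 0.7455 = CHF 580,744.50
CHF 580,744.50 ÷ 1.006 = EUR 577,280.82
EUR 577,280.82 ÷ 0.7170 = CAD 805,133.63
Profit = CAD 805,133.63 − CAD 779,000.00

Profit: CAD 26,133.63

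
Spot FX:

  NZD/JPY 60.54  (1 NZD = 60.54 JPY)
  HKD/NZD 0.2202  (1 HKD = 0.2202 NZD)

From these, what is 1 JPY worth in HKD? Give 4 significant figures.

JPY/HKD = 0.07501

1 JPY ÷ 60.54 = 0.016518 NZD
0.016518 NZD ÷ 0.2202 = 0.0750136 HKD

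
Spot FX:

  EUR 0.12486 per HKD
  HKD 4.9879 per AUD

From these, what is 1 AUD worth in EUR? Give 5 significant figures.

1 AUD × 4.9879 = 4.9879 HKD
4.9879 HKD × 0.12486 = 0.622789 EUR

AUD/EUR = 0.62279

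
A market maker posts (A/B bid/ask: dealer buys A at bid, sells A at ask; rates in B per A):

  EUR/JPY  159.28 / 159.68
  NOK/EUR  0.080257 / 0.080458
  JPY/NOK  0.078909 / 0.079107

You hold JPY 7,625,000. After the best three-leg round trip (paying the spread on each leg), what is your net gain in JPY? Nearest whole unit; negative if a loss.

Best loop JPY → NOK → EUR → JPY:
JPY 7,625,000 × 0.078909 (sell JPY at bid) = NOK 601,681.12
NOK 601,681.12 × 0.080257 (sell NOK at bid) = EUR 48,289.12
EUR 48,289.12 × 159.28 (sell EUR at bid) = JPY 7,691,491

Net profit: JPY 66,491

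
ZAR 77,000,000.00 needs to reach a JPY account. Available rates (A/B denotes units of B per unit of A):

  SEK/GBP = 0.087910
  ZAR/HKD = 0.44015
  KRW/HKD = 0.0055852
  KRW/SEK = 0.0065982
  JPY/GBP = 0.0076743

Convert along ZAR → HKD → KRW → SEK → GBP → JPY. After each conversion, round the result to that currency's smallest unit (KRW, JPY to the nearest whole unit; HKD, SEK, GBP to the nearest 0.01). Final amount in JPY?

JPY 458,646,078

ZAR 77,000,000.00 × 0.44015 = HKD 33,891,550.00
HKD 33,891,550.00 ÷ 0.0055852 = KRW 6,068,099,620
KRW 6,068,099,620 × 0.0065982 = SEK 40,038,534.91
SEK 40,038,534.91 × 0.087910 = GBP 3,519,787.60
GBP 3,519,787.60 ÷ 0.0076743 = JPY 458,646,078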